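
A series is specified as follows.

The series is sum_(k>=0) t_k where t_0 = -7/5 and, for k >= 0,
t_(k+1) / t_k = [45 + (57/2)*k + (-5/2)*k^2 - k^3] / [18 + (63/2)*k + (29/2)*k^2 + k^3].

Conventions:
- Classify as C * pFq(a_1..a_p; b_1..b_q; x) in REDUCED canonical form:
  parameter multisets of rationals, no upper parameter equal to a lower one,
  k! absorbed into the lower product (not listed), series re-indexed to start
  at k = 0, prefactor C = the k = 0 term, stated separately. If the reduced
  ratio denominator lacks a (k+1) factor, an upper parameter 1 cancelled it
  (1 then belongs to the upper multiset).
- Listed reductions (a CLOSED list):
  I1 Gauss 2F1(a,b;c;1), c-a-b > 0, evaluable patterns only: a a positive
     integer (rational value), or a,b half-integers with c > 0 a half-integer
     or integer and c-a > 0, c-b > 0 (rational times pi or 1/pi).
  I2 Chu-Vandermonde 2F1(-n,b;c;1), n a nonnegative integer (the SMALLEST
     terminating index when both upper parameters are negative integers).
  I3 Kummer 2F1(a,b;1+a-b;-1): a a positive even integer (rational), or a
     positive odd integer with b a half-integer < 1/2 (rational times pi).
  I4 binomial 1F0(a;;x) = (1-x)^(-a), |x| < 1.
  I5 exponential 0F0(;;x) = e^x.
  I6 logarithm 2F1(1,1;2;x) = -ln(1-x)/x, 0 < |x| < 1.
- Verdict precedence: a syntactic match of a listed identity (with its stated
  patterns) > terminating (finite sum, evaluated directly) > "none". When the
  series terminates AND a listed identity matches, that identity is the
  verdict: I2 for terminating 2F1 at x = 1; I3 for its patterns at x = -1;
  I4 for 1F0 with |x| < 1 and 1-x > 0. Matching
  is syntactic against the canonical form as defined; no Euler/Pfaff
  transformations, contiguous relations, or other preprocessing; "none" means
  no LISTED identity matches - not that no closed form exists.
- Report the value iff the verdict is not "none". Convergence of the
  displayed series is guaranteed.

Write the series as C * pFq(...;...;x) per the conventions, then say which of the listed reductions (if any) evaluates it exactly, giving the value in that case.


Canonical form: C = -7/5 times 2F1 with upper {-5, 6}, lower {12}, x = -1. Verdict: Kummer's theorem (I3) applies (x = -1; c = 12 equals 1+a-b for upper {-5, 6}: listed pattern). Its exact value is -231/20.

Key observation: with t_0 = -7/5, the ratio is unreduced: k + 3/2 divides both sides (C = -7/5, x = -1).
Consecutive-term ratio: r(k) = (-1) * (k-5) (k+6) / [(k+12) (k+1)] - rational in k. x = (-1); t_0 = -7/5; negate the roots.


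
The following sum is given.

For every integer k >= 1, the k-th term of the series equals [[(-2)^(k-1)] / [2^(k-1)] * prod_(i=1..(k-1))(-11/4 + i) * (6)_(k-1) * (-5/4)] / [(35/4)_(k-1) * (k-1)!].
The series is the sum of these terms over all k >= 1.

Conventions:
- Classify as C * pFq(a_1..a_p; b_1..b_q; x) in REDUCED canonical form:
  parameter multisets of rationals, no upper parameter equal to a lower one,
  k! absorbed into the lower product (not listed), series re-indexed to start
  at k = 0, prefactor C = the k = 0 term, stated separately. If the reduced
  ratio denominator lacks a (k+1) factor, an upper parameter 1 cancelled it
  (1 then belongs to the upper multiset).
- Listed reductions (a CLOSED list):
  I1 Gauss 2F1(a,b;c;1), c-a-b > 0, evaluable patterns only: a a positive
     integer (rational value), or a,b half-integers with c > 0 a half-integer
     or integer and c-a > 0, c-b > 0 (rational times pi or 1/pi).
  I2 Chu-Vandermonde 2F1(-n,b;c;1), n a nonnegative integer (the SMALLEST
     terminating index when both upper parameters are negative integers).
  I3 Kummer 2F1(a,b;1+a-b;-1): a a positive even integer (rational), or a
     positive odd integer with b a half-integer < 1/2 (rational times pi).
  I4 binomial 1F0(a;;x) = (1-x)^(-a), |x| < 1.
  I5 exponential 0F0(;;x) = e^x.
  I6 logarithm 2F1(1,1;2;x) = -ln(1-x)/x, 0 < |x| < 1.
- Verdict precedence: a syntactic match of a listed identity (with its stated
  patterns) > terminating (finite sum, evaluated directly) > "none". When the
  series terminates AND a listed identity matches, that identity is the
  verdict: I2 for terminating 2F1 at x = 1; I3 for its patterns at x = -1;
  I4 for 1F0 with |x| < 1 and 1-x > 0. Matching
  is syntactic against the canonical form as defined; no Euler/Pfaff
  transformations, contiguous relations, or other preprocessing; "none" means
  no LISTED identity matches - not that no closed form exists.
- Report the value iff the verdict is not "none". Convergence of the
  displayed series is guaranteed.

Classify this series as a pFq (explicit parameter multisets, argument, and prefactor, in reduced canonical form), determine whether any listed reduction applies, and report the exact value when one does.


Structural cue: t_0 being -5/4, the two k-th powers (prefactor -5/4) combine into one argument.
Ratio: r(k) = (-1) * (k-7/4) (k+6) / [(k+35/4) (k+1)] - rational in k. x = (-1); t_0 = -5/4; negate the roots.

With C = -5/4: the canonical form is 2F1(-7/4, 6; 35/4; -1). Verdict: Kummer (I3) fires (x = -1; c = 35/4 equals 1+a-b for upper {-7/4, 6}: listed pattern). Hence: -6417/2048.


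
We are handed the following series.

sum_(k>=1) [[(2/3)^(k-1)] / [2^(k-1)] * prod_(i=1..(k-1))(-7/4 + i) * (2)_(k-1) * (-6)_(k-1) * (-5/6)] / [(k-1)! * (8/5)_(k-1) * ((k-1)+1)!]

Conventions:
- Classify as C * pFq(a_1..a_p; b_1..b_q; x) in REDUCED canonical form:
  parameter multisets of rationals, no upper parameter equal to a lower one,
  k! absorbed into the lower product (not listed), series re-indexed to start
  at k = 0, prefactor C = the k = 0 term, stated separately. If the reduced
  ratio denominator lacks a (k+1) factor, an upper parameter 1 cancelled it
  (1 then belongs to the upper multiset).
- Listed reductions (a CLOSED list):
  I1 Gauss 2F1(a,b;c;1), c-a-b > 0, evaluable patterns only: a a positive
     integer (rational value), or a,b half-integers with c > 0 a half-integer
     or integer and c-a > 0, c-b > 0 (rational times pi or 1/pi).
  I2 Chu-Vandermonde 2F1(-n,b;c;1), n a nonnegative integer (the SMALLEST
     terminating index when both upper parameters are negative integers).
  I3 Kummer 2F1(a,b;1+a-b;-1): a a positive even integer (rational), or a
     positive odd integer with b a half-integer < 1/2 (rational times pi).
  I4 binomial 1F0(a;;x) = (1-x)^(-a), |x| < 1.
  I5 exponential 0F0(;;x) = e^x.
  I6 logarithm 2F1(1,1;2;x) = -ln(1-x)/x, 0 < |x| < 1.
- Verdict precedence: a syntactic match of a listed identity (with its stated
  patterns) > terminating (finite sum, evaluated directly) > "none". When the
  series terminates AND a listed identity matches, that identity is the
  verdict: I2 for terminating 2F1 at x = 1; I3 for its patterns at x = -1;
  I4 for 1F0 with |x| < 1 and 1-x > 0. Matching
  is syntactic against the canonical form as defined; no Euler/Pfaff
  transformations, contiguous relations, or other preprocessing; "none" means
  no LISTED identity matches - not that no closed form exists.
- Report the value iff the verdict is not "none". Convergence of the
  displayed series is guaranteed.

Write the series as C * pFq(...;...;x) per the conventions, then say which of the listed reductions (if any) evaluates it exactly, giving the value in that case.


Canonical form: C = -5/6 times 2F1 with upper {-6, -3/4}, lower {8/5}, x = 1/3. Verdict: terminating (-6 upstairs). 7 nonzero terms in all; added directly. Its exact value is -41196322248715/26398582898688.

Key step: with t_0 = -5/6, the running product (C = -5/6) telescopes to a rising factorial.
Ratio: r(k) = (1/3) * (k-6) (k-3/4) / [(k+8/5) (k+1)] - rational in k. x = (1/3); t_0 = -5/6; negate the roots.


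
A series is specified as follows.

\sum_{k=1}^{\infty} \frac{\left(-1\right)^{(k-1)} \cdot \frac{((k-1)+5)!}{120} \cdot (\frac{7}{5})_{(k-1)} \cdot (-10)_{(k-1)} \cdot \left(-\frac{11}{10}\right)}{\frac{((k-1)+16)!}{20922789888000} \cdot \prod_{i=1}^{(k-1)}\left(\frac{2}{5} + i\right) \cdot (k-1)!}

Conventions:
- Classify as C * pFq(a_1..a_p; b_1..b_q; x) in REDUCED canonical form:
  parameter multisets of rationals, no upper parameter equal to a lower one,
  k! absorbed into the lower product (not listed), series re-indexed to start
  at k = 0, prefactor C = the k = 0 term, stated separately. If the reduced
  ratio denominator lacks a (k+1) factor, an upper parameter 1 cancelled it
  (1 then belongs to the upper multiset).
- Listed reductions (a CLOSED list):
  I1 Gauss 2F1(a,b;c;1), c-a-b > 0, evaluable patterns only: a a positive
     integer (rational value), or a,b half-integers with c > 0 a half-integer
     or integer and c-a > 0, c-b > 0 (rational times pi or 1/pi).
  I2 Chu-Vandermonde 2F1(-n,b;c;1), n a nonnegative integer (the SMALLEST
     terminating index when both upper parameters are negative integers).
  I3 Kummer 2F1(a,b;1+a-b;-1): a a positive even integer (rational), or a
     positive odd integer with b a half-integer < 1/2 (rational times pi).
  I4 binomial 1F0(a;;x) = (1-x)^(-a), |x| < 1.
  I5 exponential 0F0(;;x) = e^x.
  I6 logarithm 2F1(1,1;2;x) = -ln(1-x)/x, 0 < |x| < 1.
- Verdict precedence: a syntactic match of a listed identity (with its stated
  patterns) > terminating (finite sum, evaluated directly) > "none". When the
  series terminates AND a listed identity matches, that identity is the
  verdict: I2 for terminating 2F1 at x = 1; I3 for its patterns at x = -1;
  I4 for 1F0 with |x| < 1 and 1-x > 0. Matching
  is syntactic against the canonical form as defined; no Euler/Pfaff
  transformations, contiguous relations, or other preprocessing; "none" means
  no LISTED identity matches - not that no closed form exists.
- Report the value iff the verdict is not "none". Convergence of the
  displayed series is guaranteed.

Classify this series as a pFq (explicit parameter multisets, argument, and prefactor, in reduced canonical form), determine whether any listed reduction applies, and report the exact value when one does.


At argument -1: a 2F1 with upper {-10, 6}, lower {17}, scaled by C = -\frac{11}{10}. Verdict: this is Kummer (I3) (x = -1; c = 17 equals 1+a-b for upper {-10, 6}: listed pattern). Sum: -\frac{154}{5}.

Key observation: t_0 = -\frac{11}{10} here, and the factorial ratio (C = -11/10, x = -1) (k+a-1)!/(a-1)! is a rising factorial (a)_k.
Adjacent-term ratio: r(k) = -1 * (k-10) (k+6) / [(k+17) (k+1)] ; factor over Q: parameters, x = -1, and C = -\frac{11}{10}.


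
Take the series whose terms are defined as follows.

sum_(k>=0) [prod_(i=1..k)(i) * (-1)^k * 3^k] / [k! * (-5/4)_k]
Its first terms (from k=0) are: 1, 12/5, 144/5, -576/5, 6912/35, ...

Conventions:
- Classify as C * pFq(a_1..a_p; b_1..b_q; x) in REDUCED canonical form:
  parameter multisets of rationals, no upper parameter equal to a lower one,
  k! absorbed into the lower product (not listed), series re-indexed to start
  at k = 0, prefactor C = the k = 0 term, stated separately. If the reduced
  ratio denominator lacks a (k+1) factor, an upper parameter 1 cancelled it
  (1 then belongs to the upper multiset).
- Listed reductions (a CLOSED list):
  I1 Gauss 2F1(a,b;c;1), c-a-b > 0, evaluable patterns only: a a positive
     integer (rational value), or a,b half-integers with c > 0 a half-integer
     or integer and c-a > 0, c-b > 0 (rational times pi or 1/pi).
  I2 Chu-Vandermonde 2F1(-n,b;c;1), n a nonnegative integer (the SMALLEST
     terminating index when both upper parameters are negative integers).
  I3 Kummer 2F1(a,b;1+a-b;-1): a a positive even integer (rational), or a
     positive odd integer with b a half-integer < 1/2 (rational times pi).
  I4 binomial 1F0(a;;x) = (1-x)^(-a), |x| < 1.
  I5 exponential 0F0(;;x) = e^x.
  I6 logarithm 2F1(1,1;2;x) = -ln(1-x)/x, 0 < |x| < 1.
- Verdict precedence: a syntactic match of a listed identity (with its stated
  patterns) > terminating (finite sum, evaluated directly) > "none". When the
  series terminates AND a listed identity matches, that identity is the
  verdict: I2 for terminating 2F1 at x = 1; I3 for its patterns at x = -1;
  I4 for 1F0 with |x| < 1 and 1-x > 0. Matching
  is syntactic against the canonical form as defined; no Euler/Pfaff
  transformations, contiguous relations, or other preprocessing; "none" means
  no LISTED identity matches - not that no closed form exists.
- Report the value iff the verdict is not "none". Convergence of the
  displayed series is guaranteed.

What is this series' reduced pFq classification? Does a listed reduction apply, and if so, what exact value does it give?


Reduced: x = -3, 1F1, upper = {1}, lower = {-5/4}, C = 1. Verdict: none. Every listed pattern misses the 1F1 form at -3, upper {1}.

Key step: x = (-3) and the (-1)^k factor (C = 1, x = -3) folds into the argument's sign.
Step ratio: r(k) = (-3) * (k+1) / [(k-5/4) (k+1)] - rational; roots negated = parameters, x = (-3), C = 1.


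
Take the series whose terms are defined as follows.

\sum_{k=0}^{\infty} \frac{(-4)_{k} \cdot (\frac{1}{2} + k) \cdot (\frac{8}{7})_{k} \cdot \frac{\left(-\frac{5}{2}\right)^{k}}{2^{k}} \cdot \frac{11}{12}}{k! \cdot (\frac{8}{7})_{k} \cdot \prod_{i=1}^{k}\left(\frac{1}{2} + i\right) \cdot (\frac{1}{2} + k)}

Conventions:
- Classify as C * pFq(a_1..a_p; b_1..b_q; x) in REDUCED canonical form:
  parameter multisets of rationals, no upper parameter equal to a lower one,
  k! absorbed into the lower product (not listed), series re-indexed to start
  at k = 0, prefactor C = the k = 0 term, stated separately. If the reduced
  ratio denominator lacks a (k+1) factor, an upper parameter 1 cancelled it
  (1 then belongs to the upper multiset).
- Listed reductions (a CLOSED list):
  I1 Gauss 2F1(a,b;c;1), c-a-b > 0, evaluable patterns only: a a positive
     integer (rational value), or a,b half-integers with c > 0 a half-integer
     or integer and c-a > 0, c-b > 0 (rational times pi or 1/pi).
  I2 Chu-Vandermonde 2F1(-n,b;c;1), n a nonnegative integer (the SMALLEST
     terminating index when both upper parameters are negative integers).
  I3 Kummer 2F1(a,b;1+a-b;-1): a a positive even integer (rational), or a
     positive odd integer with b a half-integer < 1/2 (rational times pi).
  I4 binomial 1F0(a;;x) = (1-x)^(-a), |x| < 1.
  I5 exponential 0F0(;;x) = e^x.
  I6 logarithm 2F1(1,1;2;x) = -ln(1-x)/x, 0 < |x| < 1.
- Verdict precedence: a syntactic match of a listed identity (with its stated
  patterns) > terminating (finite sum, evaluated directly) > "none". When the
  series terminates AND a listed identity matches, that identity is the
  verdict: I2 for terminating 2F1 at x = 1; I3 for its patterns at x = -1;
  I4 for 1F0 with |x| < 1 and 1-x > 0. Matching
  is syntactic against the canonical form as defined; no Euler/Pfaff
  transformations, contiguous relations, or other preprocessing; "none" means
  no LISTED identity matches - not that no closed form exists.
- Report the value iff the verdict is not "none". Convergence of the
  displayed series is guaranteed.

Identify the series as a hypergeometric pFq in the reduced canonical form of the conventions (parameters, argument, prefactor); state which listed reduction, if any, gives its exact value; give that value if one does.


The series (x = -\frac{5}{4}) is 1F1: upper {-4}, lower {\frac{3}{2}}, prefactor \frac{11}{12}. Verdict: terminating - upper parameter -4 makes this a finite sum (last index 4), evaluated exactly. Value: \frac{35497}{5184}.

The tell: t_0 = \frac{11}{12} here, and k + 1/2 divides numerator and denominator alike; C = 11/12, x = -5/4 after cancelling.
Consecutive-term ratio: r(k) = -\frac{5}{4} * (k-4) / [(k+\frac{3}{2}) (k+1)] - rational in k, leading ratio -\frac{5}{4}; with t_0 = \frac{11}{12}, classification follows.


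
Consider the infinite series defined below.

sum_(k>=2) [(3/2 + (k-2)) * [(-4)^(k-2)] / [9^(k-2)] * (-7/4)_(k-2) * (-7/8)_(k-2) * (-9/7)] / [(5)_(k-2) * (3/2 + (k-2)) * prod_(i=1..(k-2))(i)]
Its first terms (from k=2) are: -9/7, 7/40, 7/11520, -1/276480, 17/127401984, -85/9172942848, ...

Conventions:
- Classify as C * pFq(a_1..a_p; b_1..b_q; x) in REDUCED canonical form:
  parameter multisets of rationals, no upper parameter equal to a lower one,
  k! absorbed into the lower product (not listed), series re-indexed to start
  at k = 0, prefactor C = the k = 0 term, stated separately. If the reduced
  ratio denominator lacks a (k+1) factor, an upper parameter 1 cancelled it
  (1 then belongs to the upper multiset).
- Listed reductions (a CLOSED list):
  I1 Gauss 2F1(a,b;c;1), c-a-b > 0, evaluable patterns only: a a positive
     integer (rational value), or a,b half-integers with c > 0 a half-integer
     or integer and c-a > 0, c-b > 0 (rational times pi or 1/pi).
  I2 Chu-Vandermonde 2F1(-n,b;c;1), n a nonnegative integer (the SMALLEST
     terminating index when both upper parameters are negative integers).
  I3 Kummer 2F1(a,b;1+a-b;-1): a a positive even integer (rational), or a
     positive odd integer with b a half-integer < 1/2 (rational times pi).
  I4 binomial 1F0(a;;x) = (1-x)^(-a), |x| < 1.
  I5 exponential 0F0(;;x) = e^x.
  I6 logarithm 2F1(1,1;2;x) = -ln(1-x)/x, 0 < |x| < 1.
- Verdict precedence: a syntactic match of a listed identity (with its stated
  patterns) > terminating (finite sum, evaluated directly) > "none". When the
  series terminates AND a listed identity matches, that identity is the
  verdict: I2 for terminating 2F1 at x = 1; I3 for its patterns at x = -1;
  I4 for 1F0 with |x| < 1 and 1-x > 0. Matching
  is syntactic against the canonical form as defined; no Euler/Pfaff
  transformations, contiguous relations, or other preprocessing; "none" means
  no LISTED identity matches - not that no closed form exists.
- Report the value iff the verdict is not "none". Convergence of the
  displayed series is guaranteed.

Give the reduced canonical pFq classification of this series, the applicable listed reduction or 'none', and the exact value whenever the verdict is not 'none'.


The series (x = -4/9) is 2F1: upper {-7/4, -7/8}, lower {5}, prefactor -9/7. Verdict: none here - no I1-I6 shape fits x = -4/9 with lower {5}.

Key observation: t_0 = -9/7 here, and the product of the first k integers (C = -9/7) is k!.
Adjacent-term ratio: r(k) = (-4/9) * (k-7/4) (k-7/8) / [(k+5) (k+1)] - rational in k. x = (-4/9); t_0 = -9/7; negate the roots.


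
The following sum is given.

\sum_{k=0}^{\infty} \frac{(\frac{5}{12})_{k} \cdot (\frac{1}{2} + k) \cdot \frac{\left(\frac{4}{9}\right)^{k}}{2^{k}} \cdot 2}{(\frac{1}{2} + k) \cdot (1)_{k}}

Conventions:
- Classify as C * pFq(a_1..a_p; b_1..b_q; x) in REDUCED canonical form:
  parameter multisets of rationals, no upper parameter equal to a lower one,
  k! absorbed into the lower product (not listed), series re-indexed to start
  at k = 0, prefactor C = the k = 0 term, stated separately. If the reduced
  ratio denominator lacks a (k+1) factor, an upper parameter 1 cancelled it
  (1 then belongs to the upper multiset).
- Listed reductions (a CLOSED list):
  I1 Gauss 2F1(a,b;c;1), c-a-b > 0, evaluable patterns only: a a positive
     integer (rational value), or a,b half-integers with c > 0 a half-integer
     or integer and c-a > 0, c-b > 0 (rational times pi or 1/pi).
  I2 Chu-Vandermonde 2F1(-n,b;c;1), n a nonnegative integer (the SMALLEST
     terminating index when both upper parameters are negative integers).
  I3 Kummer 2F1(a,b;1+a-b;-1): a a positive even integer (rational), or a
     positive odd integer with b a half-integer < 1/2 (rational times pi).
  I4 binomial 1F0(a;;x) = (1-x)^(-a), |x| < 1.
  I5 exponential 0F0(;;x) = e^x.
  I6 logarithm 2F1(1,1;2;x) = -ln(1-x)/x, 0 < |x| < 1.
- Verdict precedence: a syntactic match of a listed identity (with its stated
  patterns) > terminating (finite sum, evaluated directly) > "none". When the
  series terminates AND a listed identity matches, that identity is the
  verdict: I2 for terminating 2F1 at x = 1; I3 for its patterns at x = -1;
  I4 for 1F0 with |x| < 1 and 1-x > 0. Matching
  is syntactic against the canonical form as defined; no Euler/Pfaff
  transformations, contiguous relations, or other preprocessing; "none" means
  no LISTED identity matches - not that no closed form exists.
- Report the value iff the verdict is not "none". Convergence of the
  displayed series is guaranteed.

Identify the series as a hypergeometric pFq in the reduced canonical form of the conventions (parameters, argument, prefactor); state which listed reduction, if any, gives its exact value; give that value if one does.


x = \frac{2}{9} here; the reduced form reads 1F0, upper {\frac{5}{12}}, lower {-}, C = 2. Verdict at x = \frac{2}{9}: binomial (I4) matches (the 1F0 binomial series: exponent -5/12, x = \frac{2}{9}). Value: 2 \cdot \left(\frac{7}{9}\right)^{-\frac{5}{12}}.

The tell: t_0 = 2 here, and (1)_k (C = 2, x = 2/9) is k! itself.
Ratio: r(k) = \frac{2}{9} * (k+\frac{5}{12}) / [(k+1)] - rational in k, leading ratio \frac{2}{9}; with t_0 = 2, classification follows.


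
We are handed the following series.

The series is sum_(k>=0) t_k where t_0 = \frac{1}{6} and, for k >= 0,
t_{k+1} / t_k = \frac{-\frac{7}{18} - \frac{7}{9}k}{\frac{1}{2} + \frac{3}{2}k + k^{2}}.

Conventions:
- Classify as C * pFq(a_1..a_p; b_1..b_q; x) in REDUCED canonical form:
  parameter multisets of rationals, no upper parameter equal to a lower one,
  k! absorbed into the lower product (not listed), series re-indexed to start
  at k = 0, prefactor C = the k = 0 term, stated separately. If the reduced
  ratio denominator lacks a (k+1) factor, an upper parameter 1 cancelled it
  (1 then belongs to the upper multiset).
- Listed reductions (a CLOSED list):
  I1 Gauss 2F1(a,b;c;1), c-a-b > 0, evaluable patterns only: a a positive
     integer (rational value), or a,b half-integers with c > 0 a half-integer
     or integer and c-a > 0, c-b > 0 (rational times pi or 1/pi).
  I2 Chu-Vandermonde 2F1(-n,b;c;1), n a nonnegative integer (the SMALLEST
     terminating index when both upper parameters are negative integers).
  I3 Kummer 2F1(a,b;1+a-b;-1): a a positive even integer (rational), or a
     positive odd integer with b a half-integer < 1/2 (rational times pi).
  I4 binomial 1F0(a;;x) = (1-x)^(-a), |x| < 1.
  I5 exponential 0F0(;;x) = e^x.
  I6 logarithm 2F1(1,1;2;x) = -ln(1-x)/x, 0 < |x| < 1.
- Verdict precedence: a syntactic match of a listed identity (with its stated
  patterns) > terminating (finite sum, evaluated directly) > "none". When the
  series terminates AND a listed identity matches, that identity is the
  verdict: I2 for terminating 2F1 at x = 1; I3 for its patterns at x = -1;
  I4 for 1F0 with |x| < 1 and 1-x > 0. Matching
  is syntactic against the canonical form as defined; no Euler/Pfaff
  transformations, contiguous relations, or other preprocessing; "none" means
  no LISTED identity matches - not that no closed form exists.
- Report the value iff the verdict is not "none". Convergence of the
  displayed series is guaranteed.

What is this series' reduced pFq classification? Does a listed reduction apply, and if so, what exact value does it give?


Prefactor \frac{1}{6}, argument -\frac{7}{9}: 0F0 with upper {-} over lower {-}. Verdict (x = -\frac{7}{9}): exponential (I5) applies (the 0F0 exponential series at x = -\frac{7}{9}). Value: \frac{1}{6} \cdot e^{-\frac{7}{9}}.

Key observation: t_0 = \frac{1}{6} here, and the ratio is unreduced: k + 1/2 divides both sides (C = 1/6, x = -7/9).
Term ratio: r(k) = -\frac{7}{9} * 1 / [(k+1)] - poly over poly, x = -\frac{7}{9} from leading terms; C = \frac{1}{6} at k = 0.


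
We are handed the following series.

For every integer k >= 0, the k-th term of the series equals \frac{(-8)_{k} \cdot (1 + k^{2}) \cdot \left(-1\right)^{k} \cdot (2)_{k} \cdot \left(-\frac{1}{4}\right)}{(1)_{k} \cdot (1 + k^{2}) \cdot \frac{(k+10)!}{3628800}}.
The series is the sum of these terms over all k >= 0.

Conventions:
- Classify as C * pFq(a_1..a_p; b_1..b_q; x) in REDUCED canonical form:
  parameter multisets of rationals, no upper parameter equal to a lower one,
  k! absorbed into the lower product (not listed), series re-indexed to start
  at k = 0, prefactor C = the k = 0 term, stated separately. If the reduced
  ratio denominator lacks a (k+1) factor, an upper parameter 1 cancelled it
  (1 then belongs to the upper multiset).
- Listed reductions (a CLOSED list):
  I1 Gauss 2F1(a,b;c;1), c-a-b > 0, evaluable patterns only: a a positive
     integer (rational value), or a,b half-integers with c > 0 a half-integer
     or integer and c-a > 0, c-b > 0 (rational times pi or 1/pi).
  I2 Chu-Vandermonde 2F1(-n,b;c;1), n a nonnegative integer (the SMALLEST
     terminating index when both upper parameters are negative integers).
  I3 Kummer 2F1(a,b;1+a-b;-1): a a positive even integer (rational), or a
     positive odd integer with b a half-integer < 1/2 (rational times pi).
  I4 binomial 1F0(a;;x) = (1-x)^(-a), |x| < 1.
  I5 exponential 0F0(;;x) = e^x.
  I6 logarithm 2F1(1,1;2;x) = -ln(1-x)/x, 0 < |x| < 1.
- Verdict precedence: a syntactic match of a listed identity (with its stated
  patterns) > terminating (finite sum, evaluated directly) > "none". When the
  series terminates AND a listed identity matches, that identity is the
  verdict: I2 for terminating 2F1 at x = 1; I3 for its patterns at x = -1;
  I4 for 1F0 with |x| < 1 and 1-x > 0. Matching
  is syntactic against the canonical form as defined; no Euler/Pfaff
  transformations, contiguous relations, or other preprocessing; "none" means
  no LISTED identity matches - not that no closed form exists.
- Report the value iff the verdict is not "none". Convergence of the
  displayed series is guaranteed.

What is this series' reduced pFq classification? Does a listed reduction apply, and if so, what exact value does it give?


Structural cue: t_0 being -\frac{1}{4}, the denominator's factorial ratio (prefactor -1/4) is a lower Pochhammer.
Term ratio: r(k) = -1 * (k-8) (k+2) / [(k+11) (k+1)] - rational in k, leading ratio -1; with t_0 = -\frac{1}{4}, classification follows.

Classification (C = -\frac{1}{4}): 2F1 with upper {-8, 2}, lower {11}, argument x = -1. Verdict (x = -1): the Kummer evaluation I3 applies (x = -1; c = 11 equals 1+a-b for upper {-8, 2}: listed pattern). Hence: -\frac{5}{4}.


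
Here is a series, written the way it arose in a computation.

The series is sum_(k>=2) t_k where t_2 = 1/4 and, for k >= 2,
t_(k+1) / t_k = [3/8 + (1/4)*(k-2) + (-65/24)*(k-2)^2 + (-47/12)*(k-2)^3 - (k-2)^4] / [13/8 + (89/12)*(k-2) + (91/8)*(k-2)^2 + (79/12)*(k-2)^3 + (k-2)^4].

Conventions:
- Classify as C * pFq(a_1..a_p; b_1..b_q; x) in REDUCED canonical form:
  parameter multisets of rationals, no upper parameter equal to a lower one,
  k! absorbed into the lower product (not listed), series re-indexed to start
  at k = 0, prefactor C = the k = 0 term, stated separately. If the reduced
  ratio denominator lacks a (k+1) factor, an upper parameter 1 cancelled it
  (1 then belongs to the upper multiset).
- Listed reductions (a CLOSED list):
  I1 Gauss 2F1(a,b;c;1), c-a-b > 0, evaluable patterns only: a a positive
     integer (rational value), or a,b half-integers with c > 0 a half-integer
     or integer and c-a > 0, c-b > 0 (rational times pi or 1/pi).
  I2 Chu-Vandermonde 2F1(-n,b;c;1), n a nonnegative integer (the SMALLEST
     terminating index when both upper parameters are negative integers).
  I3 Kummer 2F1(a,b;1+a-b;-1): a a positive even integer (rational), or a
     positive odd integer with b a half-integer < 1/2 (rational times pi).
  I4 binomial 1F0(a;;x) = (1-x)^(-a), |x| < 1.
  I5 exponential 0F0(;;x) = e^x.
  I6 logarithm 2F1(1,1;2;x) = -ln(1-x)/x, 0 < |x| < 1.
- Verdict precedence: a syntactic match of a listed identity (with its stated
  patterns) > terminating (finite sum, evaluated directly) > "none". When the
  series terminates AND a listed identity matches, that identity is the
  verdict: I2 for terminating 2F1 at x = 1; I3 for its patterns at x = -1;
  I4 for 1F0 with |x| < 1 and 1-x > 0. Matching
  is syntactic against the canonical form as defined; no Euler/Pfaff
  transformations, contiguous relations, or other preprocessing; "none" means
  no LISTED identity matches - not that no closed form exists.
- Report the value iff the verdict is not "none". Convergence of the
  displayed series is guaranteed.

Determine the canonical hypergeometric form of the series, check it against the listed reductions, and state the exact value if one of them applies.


First insight: t_0 = 1/4 here, and the expanded ratio factors over Q; C = 1/4, roots give parameters.
Adjacent-term ratio: r(k) = (-1) * (k-1/3) (k+3) / [(k+13/3) (k+1)] ; factor over Q: parameters, x = (-1), and C = 1/4.

x = -1 here; the reduced form reads 2F1, upper {-1/3, 3}, lower {13/3}, C = 1/4. Verdict: none - this 2F1 at x = -1 matches no listed pattern, and upper {-1/3, 3} holds no stopper.


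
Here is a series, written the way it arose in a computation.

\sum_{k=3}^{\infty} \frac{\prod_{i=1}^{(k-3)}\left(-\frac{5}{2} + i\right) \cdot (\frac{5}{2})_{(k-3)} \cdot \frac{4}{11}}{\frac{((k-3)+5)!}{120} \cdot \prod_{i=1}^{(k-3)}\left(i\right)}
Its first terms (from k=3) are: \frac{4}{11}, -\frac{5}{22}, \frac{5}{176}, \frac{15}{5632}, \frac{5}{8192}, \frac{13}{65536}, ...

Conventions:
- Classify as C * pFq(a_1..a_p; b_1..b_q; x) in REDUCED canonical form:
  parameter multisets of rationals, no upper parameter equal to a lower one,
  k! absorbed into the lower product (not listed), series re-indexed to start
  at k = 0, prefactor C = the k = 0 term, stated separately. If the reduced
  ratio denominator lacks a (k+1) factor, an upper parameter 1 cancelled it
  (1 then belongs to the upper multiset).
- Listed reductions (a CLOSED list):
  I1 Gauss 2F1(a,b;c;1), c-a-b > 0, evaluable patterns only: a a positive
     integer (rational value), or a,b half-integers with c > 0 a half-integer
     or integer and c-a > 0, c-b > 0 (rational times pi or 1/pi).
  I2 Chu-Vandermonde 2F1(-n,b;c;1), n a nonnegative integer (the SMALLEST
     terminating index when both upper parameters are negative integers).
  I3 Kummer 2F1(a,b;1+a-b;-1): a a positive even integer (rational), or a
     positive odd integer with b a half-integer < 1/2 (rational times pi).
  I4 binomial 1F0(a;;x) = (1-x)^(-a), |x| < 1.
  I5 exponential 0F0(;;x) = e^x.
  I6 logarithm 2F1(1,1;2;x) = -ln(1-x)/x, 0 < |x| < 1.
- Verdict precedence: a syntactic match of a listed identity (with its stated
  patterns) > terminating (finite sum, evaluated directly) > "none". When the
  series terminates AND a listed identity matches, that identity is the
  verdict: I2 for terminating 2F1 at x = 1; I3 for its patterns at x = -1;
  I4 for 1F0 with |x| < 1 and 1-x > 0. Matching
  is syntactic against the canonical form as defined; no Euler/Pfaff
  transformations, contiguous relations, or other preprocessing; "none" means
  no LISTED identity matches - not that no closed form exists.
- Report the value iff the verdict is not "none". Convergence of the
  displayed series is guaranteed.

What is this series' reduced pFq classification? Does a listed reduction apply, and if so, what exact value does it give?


Canonical form: C = \frac{4}{11} times 2F1 with upper {-\frac{3}{2}, \frac{5}{2}}, lower {6}, x = 1. Verdict: Gauss's theorem I1 (half-integer case) fires (x = 1; upper {-\frac{3}{2}, \frac{5}{2}} half-integers, c = 6 in the evaluable pattern). Its exact value is \frac{262144}{495495} / \pi.

Key step: t_0 being \frac{4}{11}, the product of the first k integers (C = 4/11) is k!.
Adjacent-term ratio: r(k) = 1 * (k-\frac{3}{2}) (k+\frac{5}{2}) / [(k+6) (k+1)] - rational in k. x = 1; t_0 = \frac{4}{11}; negate the roots.


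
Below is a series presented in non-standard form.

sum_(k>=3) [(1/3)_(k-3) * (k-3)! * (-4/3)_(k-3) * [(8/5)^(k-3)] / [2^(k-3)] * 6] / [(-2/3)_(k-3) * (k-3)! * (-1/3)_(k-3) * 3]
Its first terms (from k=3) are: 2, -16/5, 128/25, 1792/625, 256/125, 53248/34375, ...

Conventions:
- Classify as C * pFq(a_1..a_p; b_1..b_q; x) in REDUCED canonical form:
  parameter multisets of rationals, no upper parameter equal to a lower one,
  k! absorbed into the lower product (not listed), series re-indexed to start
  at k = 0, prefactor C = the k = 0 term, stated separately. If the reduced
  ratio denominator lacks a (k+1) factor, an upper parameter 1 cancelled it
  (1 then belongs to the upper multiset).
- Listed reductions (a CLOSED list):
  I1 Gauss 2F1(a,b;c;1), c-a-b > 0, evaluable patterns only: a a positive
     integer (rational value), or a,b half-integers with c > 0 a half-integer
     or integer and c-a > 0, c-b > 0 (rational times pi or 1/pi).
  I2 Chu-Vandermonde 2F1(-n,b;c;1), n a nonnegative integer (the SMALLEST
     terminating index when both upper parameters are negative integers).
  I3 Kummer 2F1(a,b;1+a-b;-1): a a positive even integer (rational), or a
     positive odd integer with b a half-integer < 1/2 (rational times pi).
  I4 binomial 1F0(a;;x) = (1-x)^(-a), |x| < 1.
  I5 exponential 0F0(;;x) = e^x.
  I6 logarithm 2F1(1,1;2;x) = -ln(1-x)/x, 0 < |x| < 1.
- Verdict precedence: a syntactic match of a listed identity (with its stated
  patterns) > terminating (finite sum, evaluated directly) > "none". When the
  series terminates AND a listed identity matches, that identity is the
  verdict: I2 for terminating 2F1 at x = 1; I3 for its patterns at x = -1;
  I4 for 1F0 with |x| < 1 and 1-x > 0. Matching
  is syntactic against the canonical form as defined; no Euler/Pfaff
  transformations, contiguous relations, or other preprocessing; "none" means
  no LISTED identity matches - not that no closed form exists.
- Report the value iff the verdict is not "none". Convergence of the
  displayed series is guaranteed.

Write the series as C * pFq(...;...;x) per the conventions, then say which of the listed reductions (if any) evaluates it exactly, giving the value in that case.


Canonical form: C = 2 times 3F2 with upper {-4/3, 1/3, 1}, lower {-2/3, -1/3}, x = 4/5. Verdict: no listed reduction: x = 4/5 and upper {-4/3, 1/3, 1} fail every I1-I6 pattern.

Key observation: with t_0 = 2, the two k-th powers (C = 2, x = 4/5) combine into one argument.
Step ratio: r(k) = (4/5) * (k-4/3) (k+1/3) (k+1) / [(k-2/3) (k-1/3) (k+1)] - rational; roots negated = parameters, x = (4/5), C = 2.


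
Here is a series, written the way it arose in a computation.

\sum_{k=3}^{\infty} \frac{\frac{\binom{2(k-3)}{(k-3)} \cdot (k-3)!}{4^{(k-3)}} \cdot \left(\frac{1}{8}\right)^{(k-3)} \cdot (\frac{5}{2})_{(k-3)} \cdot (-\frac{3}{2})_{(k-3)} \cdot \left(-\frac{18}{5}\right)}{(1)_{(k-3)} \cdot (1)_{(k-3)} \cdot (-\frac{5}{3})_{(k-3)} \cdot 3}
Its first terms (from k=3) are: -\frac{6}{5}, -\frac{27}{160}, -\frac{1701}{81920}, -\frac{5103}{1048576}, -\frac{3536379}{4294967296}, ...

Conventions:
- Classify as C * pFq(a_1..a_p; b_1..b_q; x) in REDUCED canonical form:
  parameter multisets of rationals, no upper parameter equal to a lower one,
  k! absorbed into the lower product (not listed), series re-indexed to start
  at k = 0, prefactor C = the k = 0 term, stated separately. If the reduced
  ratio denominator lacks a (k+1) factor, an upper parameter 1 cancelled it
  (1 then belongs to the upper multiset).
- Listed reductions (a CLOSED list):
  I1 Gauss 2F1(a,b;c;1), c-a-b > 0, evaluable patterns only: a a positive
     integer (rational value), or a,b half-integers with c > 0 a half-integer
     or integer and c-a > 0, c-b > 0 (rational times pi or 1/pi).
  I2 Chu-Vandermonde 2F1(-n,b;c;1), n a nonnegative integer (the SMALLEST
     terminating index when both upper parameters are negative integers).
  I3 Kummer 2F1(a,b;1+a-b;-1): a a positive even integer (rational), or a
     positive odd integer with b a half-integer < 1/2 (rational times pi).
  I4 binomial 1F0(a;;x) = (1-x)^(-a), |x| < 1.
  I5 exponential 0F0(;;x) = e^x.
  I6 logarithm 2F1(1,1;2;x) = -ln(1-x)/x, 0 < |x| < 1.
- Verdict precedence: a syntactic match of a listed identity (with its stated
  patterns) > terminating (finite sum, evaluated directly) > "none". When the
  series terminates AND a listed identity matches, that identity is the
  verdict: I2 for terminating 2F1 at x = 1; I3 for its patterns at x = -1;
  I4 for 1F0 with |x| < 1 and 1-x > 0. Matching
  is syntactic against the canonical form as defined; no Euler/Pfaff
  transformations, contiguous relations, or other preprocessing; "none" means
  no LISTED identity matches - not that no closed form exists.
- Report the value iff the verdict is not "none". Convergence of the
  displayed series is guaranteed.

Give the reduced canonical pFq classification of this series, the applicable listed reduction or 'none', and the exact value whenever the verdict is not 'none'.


First insight: t_0 being -\frac{6}{5}, C(2k,k) (prefactor -6/5) equals 4^k (1/2)_k / k!.
Adjacent-term ratio: r(k) = \frac{1}{8} * (k-\frac{3}{2}) (k+\frac{1}{2}) (k+\frac{5}{2}) / [(k-\frac{5}{3}) (k+1) (k+1)] - rational in k, leading ratio \frac{1}{8}; with t_0 = -\frac{6}{5}, classification follows.

With C = -\frac{6}{5}: the canonical form is 3F2(-\frac{3}{2}, \frac{1}{2}, \frac{5}{2}; -\frac{5}{3}, 1; \frac{1}{8}). Verdict: none. No listed pattern accepts 3F2(-\frac{3}{2}, \frac{1}{2}, \frac{5}{2}; -\frac{5}{3}, 1; \frac{1}{8}).


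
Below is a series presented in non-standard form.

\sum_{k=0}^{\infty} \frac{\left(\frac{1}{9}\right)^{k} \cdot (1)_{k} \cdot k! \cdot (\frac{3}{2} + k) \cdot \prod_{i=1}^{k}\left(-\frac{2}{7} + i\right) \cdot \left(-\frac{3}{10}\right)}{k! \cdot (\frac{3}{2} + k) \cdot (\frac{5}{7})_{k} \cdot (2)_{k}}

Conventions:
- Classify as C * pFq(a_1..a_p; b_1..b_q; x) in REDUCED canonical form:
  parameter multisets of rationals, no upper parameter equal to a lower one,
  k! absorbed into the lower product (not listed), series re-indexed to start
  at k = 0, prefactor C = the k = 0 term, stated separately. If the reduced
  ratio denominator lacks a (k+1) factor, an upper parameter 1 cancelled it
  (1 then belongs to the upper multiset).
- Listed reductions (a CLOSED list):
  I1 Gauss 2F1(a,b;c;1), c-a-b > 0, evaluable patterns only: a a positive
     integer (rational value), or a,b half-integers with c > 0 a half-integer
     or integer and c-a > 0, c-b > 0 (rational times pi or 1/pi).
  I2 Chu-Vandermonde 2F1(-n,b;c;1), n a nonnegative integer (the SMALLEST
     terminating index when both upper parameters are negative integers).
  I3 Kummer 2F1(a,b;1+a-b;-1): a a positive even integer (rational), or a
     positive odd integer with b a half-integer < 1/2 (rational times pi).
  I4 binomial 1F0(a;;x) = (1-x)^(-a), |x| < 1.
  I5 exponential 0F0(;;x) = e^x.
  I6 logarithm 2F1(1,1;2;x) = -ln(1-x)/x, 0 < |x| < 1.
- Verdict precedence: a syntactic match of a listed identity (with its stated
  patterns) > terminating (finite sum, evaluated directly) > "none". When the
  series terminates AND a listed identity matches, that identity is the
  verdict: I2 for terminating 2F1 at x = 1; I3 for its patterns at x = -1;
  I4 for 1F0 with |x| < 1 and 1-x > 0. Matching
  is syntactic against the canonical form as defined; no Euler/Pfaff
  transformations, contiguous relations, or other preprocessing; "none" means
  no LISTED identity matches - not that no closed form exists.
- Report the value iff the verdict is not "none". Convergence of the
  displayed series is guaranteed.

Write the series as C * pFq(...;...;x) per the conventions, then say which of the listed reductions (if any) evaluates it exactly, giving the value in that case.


With C = -\frac{3}{10}: the canonical form is 2F1(1, 1; 2; \frac{1}{9}). Verdict: logarithm (I6) applies (the logarithm: parameters (1,1;2), x = \frac{1}{9}). Value: \frac{27}{10} \cdot \ln\left(\frac{8}{9}\right).

Key step: x = \frac{1}{9} and the parameter 5/7 appears in both the upper and lower lists and cancels (alongside the other common factor).
Consecutive-term ratio: r(k) = \frac{1}{9} * (k+1) (k+1) / [(k+2) (k+1)] - rational in k. x = \frac{1}{9}; t_0 = -\frac{3}{10}; negate the roots.


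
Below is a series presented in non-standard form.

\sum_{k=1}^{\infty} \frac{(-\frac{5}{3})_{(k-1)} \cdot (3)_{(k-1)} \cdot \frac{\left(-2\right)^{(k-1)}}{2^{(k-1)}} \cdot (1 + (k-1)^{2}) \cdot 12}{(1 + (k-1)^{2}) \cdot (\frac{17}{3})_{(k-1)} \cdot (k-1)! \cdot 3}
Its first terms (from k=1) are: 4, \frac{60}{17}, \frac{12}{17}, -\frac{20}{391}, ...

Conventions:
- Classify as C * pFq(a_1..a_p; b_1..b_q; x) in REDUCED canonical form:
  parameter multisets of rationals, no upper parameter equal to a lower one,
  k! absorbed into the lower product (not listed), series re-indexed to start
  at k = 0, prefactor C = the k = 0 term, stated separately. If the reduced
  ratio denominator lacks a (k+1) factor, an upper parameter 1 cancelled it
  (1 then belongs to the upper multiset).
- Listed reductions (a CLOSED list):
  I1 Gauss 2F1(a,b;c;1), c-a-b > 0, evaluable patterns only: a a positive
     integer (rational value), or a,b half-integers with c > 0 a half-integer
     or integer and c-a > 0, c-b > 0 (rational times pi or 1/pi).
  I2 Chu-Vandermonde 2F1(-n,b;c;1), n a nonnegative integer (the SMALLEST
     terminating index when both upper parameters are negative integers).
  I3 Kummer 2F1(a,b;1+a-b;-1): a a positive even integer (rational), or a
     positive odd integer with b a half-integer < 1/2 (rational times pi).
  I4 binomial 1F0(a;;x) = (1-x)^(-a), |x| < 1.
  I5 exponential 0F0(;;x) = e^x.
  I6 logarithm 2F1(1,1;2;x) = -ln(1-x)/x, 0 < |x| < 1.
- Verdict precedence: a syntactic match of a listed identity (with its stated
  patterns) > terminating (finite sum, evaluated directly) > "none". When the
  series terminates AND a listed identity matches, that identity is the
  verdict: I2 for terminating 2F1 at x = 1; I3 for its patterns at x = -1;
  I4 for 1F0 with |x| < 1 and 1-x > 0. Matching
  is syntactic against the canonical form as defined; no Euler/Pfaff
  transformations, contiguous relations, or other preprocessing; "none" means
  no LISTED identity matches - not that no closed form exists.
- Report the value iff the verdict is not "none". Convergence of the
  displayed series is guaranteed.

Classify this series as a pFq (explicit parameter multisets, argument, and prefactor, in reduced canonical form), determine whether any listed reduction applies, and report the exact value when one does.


Classification (C = 4): 2F1 with upper {-\frac{5}{3}, 3}, lower {\frac{17}{3}}, argument x = -1. Verdict: none. No listed pattern accepts 2F1(-\frac{5}{3}, 3; \frac{17}{3}; -1).

Key step: t_0 = 4 here, and k^2 + 1 divides numerator and denominator alike; prefactor 4 after cancelling.
Consecutive-term ratio: r(k) = -1 * (k-\frac{5}{3}) (k+3) / [(k+\frac{17}{3}) (k+1)] - poly over poly, x = -1 from leading terms; C = 4 at k = 0.
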